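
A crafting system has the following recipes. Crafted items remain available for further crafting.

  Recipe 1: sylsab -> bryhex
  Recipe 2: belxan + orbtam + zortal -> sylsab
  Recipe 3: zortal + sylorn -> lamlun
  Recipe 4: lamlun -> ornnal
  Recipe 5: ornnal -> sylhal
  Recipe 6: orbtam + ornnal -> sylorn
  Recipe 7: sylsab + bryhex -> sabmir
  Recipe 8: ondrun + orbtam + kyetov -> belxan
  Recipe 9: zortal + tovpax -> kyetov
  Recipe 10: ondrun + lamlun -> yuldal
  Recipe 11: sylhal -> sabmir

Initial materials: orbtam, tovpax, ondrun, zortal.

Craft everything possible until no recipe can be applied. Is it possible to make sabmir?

zortal + tovpax -> kyetov (Recipe 9).
ondrun + orbtam + kyetov -> belxan (Recipe 8).
Using Recipe 2, belxan, orbtam, and zortal make sylsab.
sylsab -> bryhex (Recipe 1).
sylsab + bryhex -> sabmir (Recipe 7).

Yes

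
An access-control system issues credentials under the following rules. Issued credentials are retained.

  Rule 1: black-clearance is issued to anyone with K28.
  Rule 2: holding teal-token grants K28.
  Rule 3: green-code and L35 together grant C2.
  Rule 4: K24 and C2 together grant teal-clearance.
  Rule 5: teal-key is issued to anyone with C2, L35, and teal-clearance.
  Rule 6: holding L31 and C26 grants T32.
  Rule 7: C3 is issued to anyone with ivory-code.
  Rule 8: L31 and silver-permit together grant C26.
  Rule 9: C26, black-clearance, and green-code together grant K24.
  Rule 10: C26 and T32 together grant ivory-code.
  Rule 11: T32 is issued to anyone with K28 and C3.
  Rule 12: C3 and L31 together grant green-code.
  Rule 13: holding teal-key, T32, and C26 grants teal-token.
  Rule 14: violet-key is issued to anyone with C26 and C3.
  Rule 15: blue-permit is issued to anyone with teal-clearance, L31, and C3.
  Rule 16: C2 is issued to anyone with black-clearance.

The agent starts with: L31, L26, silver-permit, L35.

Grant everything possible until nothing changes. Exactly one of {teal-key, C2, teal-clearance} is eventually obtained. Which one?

Holding L31 and silver-permit grants C26 (Rule 8).
Holding L31 and C26 grants T32 (Rule 6).
Holding C26 and T32 grants ivory-code (Rule 10).
Holding ivory-code grants C3 (Rule 7).
Holding C3 and L31 grants green-code (Rule 12).
Holding green-code and L35 grants C2 (Rule 3).
teal-key would need C2, L35, and teal-clearance (Rule 5), but teal-clearance is never granted. teal-clearance would need K24 and C2 (Rule 4), but K24 is never granted.

C2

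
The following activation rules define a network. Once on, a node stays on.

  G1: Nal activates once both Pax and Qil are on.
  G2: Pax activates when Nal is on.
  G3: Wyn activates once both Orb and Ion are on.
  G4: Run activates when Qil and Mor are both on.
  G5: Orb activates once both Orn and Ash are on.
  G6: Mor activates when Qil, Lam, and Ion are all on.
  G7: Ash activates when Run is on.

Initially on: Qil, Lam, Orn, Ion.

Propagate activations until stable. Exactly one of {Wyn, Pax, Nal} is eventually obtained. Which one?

Qil, Lam, and Ion are on, so Mor activates (G6).
G4: Qil and Mor on → Run on.
G7: Run on → Ash on.
G5: Orn and Ash on → Orb on.
G3: Orb and Ion on → Wyn on.
Pax would need Nal (G2), but Nal never turns on. Nal would need Pax and Qil (G1), but Pax never turns on.

Wyn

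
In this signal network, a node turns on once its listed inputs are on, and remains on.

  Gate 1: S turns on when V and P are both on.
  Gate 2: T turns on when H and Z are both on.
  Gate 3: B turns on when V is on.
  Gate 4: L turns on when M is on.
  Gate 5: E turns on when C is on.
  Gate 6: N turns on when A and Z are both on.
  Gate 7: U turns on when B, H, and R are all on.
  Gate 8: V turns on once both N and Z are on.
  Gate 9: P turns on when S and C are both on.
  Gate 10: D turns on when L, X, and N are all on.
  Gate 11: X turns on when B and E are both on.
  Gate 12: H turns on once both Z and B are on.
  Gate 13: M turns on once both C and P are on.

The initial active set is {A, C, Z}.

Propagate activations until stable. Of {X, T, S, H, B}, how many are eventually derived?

4

C is on, so E turns on (Gate 5).
A and Z are on, so N turns on (Gate 6).
N and Z are on, so V turns on (Gate 8).
Gate 3: V on → B on.
Z and B are on, so H turns on (Gate 12).
B and E are on, so X turns on (Gate 11).
Gate 2: H and Z on → T on.
X: reached.
T: reached.
S would need V and P (Gate 1), but P never turns on.
H: reached.
B: reached.
Reached: X, T, H, and B — 4 of the 5.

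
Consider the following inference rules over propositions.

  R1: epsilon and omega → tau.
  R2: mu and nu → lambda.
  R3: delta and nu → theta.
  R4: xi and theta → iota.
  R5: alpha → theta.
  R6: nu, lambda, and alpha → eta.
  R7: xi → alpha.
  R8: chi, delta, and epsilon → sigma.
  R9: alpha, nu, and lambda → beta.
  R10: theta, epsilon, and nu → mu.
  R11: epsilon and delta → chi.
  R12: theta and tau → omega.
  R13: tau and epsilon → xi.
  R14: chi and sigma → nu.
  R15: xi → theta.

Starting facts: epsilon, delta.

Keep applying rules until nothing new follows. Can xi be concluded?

No

xi would need tau and epsilon (R13), but tau is never established.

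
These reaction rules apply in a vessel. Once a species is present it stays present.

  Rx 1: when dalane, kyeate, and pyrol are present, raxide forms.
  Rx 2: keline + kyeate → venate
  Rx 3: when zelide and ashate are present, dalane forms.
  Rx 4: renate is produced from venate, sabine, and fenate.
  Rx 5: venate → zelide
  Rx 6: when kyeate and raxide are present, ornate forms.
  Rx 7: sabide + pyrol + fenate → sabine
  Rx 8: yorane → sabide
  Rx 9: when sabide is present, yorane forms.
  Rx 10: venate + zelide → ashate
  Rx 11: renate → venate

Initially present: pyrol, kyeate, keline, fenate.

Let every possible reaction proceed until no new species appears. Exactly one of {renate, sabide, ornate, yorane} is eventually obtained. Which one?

ornate

keline and kyeate present → venate forms (Rx 2).
venate present → zelide forms (Rx 5).
venate and zelide present → ashate forms (Rx 10).
zelide and ashate present → dalane forms (Rx 3).
dalane, kyeate, and pyrol present → raxide forms (Rx 1).
kyeate and raxide present → ornate forms (Rx 6).
renate would need venate, sabine, and fenate (Rx 4), but sabine never forms. yorane would need sabide (Rx 9), but sabide never forms. sabide would need yorane (Rx 8), but yorane never forms.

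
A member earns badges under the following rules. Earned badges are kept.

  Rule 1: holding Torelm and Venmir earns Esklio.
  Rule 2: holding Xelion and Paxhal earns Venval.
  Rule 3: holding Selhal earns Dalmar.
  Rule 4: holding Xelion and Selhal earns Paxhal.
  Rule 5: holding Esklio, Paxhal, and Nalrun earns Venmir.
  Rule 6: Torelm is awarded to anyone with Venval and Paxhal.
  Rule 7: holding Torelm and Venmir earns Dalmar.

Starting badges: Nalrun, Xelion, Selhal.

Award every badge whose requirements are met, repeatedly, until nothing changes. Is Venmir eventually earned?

No

Venmir would need Esklio, Paxhal, and Nalrun (Rule 5), but Esklio is never earned.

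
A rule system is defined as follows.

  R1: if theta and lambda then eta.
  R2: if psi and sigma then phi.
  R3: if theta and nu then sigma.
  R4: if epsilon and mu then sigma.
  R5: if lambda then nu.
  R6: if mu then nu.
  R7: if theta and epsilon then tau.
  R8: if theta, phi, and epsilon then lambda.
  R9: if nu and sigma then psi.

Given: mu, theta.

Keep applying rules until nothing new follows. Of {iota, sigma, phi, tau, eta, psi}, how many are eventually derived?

3

From mu, R6 gives nu.
theta and nu hold, so sigma follows (R3).
nu and sigma hold, so psi follows (R9).
From psi and sigma, R2 gives phi.
No rule produces iota, and it is not given.
sigma: reached.
phi: reached.
tau would need theta and epsilon (R7), but epsilon is never established.
eta would need theta and lambda (R1), but lambda is never established.
psi: reached.
Reached: sigma, phi, and psi — 3 of the 6.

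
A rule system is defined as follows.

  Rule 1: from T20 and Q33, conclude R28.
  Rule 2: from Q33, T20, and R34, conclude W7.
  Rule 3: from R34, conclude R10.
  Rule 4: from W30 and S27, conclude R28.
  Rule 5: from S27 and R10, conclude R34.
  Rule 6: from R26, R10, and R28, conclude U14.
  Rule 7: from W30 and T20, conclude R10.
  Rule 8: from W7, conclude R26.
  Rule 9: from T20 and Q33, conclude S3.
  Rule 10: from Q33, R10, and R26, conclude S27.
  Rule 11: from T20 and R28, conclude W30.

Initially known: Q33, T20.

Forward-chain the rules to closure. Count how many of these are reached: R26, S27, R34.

0

R26 would need W7 (Rule 8), but W7 is never established.
S27 would need Q33, R10, and R26 (Rule 10), but R26 is never established.
R34 would need S27 and R10 (Rule 5), but S27 is never established.
None of the 3 are reached.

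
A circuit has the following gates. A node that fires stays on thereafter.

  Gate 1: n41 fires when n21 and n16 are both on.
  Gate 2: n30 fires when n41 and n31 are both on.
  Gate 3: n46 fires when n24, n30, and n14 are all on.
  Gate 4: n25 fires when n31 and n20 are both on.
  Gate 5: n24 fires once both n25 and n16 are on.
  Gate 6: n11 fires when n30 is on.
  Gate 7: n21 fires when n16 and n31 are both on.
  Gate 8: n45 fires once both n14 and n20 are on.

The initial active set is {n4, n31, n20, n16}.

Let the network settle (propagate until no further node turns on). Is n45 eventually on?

No

n45 would need n14 and n20 (Gate 8), but n14 never turns on.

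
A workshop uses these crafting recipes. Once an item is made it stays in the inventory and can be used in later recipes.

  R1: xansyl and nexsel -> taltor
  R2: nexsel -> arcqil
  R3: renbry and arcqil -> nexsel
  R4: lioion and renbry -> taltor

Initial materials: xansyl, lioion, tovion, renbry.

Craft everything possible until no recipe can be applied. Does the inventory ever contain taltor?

lioion and renbry -> taltor (R4).

Yes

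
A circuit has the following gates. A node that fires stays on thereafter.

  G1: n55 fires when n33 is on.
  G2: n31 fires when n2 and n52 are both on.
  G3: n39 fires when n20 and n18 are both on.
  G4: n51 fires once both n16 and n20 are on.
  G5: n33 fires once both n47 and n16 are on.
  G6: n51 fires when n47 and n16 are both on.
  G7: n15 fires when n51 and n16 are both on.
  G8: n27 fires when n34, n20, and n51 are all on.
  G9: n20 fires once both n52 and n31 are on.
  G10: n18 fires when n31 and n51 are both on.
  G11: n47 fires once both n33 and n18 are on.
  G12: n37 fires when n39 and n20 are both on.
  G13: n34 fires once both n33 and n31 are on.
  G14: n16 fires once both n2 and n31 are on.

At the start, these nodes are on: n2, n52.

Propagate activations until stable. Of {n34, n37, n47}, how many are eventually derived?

1

n2 and n52 are on, so n31 fires (G2).
G9: n52 and n31 on → n20 on.
n2 and n31 are on, so n16 fires (G14).
G4: n16 and n20 on → n51 on.
n31 and n51 are on, so n18 fires (G10).
G3: n20 and n18 on → n39 on.
G12: n39 and n20 on → n37 on.
n34 would need n33 and n31 (G13), but n33 never turns on.
n37: reached.
n47 would need n33 and n18 (G11), but n33 never turns on.
Reached: n37 — 1 of the 3.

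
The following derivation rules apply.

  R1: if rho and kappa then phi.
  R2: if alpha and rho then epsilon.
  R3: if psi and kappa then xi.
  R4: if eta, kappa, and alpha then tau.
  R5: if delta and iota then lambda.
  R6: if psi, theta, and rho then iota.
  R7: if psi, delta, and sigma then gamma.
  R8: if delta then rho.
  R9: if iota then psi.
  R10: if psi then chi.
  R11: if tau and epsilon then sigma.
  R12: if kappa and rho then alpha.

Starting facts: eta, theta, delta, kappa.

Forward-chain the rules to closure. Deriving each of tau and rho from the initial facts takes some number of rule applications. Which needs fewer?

rho: delta holds, so rho follows (R8). [1 rule application]
tau: From delta, R8 gives rho. From kappa and rho, R12 gives alpha. eta, kappa, and alpha hold, so tau follows (R4). [3 rule applications]
rho needs fewer.

rho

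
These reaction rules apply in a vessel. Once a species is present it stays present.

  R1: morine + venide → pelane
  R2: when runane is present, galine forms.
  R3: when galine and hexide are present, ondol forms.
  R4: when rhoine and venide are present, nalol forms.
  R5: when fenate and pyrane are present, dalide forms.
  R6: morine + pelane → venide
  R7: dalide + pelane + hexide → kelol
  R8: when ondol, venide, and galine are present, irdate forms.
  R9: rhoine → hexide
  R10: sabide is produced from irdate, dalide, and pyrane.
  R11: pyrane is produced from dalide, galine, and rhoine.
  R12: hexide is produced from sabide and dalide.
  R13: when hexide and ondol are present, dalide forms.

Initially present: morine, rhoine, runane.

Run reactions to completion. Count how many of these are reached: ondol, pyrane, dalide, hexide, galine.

rhoine present → hexide forms (R9).
runane present → galine forms (R2).
galine and hexide present → ondol forms (R3).
hexide and ondol present → dalide forms (R13).
dalide, galine, and rhoine present → pyrane forms (R11).
ondol: reached.
pyrane: reached.
dalide: reached.
hexide: reached.
galine: reached.
All 5 are reached.

5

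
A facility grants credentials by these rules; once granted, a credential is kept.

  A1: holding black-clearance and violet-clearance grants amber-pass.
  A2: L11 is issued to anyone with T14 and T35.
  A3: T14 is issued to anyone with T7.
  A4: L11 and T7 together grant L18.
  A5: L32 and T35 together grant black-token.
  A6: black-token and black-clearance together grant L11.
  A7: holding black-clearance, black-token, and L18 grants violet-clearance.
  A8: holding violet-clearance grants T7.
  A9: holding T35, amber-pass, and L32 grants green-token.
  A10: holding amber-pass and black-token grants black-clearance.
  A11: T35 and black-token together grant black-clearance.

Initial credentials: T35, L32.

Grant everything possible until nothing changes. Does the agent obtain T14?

No

T14 would need T7 (A3), but T7 is never granted.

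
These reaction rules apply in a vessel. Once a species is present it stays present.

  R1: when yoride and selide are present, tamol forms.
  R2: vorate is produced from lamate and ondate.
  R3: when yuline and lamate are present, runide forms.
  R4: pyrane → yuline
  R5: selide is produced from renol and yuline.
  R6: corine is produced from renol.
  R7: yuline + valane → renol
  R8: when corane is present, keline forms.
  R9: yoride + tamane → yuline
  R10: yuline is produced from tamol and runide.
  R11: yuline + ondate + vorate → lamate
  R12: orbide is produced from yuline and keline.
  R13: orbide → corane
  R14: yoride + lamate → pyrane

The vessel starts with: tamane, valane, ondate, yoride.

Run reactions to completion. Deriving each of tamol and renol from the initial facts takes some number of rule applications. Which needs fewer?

renol: yoride and tamane present → yuline forms (R9). yuline and valane present → renol forms (R7). [2 rule applications]
tamol: yoride and tamane present → yuline forms (R9). yuline and valane present → renol forms (R7). renol and yuline present → selide forms (R5). yoride and selide present → tamol forms (R1). [4 rule applications]
renol needs fewer.

renol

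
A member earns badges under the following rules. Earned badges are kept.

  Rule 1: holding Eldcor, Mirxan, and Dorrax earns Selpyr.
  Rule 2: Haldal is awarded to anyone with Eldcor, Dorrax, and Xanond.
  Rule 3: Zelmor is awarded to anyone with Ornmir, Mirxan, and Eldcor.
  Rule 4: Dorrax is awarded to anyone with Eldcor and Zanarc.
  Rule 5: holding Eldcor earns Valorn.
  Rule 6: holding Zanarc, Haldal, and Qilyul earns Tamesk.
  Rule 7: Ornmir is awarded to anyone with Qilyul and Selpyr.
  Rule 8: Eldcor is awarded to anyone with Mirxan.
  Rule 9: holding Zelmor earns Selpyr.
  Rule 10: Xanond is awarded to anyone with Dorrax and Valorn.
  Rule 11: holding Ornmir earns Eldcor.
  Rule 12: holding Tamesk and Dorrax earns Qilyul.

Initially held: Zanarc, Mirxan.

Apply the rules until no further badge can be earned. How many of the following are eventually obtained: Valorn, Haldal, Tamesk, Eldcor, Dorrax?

With Mirxan, Eldcor is earned (Rule 8).
With Eldcor, Valorn is earned (Rule 5).
With Eldcor and Zanarc, Dorrax is earned (Rule 4).
With Dorrax and Valorn, Xanond is earned (Rule 10).
With Eldcor, Dorrax, and Xanond, Haldal is earned (Rule 2).
Valorn: reached.
Haldal: reached.
Tamesk would need Zanarc, Haldal, and Qilyul (Rule 6), but Qilyul is never earned.
Eldcor: reached.
Dorrax: reached.
Reached: Valorn, Haldal, Eldcor, and Dorrax — 4 of the 5.

4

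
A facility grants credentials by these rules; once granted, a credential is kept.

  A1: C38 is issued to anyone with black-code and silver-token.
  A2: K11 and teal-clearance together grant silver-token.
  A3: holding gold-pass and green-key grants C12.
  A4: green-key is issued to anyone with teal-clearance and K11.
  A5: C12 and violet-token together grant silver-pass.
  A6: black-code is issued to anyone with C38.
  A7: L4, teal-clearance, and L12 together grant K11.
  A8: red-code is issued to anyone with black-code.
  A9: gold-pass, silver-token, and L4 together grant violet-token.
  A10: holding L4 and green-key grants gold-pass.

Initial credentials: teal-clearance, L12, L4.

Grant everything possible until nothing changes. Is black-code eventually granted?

No

black-code would need C38 (A6), but C38 is never granted.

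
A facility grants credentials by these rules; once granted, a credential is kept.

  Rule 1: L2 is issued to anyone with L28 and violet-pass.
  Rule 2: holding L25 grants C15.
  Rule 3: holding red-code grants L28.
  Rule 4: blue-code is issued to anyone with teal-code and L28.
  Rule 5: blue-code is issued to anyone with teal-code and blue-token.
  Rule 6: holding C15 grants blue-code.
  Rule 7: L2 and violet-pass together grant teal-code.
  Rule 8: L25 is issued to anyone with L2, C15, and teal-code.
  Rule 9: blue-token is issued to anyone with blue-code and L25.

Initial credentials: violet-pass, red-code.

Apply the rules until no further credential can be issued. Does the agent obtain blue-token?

blue-token would need blue-code and L25 (Rule 9), but L25 is never granted.

No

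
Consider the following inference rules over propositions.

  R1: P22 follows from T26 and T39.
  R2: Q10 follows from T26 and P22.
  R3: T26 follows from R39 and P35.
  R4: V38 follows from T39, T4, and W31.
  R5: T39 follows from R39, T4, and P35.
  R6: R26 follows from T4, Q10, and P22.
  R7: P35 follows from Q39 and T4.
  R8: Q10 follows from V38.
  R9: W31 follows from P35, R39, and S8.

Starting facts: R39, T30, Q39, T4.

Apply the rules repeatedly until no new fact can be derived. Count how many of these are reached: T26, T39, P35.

3

From Q39 and T4, R7 gives P35.
R39 and P35 hold, so T26 follows (R3).
From R39, T4, and P35, R5 gives T39.
T26: reached.
T39: reached.
P35: reached.
All 3 are reached.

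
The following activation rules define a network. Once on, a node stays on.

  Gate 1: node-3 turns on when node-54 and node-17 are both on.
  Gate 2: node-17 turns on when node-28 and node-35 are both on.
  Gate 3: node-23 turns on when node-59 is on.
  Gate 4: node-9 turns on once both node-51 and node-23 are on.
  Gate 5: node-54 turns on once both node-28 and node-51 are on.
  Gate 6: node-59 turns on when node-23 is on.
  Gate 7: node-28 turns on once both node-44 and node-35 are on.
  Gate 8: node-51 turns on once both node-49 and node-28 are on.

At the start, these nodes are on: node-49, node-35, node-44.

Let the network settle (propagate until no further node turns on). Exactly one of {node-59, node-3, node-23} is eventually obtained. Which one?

node-3

Gate 7: node-44 and node-35 on → node-28 on.
Gate 8: node-49 and node-28 on → node-51 on.
node-28 and node-35 are on, so node-17 turns on (Gate 2).
Gate 5: node-28 and node-51 on → node-54 on.
node-54 and node-17 are on, so node-3 turns on (Gate 1).
node-59 would need node-23 (Gate 6), but node-23 never turns on. node-23 would need node-59 (Gate 3), but node-59 never turns on.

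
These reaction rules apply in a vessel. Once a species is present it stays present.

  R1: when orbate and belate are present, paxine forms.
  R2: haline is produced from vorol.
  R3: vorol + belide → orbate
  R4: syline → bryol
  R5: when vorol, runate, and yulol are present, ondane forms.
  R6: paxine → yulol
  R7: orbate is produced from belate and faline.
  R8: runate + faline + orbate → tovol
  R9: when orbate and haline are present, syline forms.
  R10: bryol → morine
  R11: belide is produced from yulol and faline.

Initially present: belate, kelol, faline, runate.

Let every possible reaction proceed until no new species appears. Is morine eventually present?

No

morine would need bryol (R10), but bryol never forms.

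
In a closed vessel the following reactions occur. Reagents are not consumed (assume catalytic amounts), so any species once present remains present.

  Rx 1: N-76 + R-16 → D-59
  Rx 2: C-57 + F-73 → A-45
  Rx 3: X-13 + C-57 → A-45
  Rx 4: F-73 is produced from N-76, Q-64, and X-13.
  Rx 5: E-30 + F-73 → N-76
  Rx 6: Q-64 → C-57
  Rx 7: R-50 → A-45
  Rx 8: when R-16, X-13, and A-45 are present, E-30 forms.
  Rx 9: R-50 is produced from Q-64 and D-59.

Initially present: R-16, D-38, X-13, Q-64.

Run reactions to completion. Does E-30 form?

Yes

Q-64 present → C-57 forms (Rx 6).
X-13 and C-57 present → A-45 forms (Rx 3).
R-16, X-13, and A-45 present → E-30 forms (Rx 8).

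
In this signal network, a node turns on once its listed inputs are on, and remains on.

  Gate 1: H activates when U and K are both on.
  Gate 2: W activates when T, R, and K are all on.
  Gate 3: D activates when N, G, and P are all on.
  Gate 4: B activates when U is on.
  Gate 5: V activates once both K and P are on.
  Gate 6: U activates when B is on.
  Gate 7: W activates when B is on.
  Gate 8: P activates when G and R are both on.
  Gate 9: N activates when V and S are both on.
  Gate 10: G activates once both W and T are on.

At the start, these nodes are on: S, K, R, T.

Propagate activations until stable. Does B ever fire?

No

B would need U (Gate 4), but U never turns on.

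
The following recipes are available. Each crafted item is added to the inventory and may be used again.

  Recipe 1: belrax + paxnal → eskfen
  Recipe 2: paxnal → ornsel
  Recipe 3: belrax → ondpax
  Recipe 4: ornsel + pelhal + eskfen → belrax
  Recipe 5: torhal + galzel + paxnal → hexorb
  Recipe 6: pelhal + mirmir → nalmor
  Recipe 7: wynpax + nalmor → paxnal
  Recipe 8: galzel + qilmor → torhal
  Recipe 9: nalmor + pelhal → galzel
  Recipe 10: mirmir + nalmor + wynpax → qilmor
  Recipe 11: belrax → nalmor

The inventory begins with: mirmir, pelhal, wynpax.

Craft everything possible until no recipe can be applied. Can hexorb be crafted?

Yes

Using Recipe 6, pelhal and mirmir make nalmor.
Using Recipe 9, nalmor and pelhal make galzel.
Using Recipe 7, wynpax and nalmor make paxnal.
Using Recipe 10, mirmir, nalmor, and wynpax make qilmor.
galzel + qilmor → torhal (Recipe 8).
torhal + galzel + paxnal → hexorb (Recipe 5).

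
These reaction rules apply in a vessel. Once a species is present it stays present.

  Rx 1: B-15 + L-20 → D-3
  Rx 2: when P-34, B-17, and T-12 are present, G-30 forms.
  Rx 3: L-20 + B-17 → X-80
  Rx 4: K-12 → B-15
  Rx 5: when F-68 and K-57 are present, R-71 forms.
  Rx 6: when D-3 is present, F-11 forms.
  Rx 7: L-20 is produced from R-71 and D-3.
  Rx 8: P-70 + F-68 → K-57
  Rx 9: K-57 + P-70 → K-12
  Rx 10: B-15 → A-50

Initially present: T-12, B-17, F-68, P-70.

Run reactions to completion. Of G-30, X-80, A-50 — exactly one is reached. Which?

A-50

P-70 and F-68 present → K-57 forms (Rx 8).
K-57 and P-70 present → K-12 forms (Rx 9).
K-12 present → B-15 forms (Rx 4).
B-15 present → A-50 forms (Rx 10).
G-30 would need P-34, B-17, and T-12 (Rx 2), but P-34 never forms. X-80 would need L-20 and B-17 (Rx 3), but L-20 never forms.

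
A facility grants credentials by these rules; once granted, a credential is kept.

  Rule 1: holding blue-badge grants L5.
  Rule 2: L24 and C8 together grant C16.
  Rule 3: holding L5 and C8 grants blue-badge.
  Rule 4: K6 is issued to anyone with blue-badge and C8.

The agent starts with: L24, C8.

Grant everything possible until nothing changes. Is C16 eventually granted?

Holding L24 and C8 grants C16 (Rule 2).

Yes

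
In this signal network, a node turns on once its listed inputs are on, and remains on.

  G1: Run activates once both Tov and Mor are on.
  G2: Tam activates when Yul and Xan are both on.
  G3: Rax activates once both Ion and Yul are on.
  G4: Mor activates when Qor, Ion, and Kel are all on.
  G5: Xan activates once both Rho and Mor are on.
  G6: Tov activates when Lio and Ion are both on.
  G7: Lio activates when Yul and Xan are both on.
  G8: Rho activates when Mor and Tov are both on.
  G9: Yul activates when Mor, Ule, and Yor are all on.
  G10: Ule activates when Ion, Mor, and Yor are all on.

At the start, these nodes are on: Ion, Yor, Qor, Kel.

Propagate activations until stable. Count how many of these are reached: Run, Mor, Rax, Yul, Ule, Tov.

Qor, Ion, and Kel are on, so Mor activates (G4).
Ion, Mor, and Yor are on, so Ule activates (G10).
G9: Mor, Ule, and Yor on → Yul on.
G3: Ion and Yul on → Rax on.
Run would need Tov and Mor (G1), but Tov never turns on.
Mor: reached.
Rax: reached.
Yul: reached.
Ule: reached.
Tov would need Lio and Ion (G6), but Lio never turns on.
Reached: Mor, Rax, Yul, and Ule — 4 of the 6.

4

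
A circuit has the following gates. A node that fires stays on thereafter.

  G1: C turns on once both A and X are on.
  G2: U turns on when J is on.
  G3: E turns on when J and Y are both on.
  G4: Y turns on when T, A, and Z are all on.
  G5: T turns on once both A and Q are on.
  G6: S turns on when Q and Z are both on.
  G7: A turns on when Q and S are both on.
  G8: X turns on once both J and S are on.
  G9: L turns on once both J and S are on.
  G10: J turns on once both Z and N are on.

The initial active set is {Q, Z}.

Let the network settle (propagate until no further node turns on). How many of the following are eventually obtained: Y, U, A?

2

Q and Z are on, so S turns on (G6).
Q and S are on, so A turns on (G7).
A and Q are on, so T turns on (G5).
G4: T, A, and Z on → Y on.
Y: reached.
U would need J (G2), but J never turns on.
A: reached.
Reached: Y and A — 2 of the 3.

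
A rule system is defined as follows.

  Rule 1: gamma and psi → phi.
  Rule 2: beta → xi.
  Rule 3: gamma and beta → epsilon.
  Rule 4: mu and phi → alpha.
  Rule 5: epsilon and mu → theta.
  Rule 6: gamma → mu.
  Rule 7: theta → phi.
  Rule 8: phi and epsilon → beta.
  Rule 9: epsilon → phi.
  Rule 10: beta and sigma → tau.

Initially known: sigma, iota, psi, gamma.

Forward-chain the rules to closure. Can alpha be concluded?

gamma and psi hold, so phi follows (Rule 1).
From gamma, Rule 6 gives mu.
From mu and phi, Rule 4 gives alpha.

Yes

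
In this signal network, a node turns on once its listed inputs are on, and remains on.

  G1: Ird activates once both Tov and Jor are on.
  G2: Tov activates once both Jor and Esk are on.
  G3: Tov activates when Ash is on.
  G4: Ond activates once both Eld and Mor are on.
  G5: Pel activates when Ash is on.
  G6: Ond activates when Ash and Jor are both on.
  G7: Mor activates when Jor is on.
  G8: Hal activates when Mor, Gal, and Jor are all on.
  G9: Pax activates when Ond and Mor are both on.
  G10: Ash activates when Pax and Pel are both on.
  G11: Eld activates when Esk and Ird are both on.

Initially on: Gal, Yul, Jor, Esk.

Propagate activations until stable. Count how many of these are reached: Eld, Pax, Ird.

3

Jor and Esk are on, so Tov activates (G2).
G7: Jor on → Mor on.
Tov and Jor are on, so Ird activates (G1).
G11: Esk and Ird on → Eld on.
G4: Eld and Mor on → Ond on.
Ond and Mor are on, so Pax activates (G9).
Eld: reached.
Pax: reached.
Ird: reached.
All 3 are reached.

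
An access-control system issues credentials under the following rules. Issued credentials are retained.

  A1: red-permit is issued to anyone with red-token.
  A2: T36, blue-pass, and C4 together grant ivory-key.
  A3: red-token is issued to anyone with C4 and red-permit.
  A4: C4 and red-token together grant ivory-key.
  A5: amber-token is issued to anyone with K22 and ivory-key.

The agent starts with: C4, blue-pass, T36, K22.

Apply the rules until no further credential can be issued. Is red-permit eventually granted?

No

red-permit would need red-token (A1), but red-token is never granted.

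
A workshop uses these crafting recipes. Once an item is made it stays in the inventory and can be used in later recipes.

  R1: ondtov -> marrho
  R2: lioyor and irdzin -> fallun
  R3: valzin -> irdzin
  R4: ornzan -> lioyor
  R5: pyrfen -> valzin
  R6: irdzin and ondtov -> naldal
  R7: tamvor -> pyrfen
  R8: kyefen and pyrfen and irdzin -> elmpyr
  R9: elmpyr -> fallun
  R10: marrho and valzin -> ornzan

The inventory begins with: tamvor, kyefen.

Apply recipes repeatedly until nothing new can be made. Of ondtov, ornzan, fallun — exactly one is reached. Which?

fallun

Using R7, tamvor makes pyrfen.
Using R5, pyrfen makes valzin.
Using R3, valzin makes irdzin.
Using R8, kyefen, pyrfen, and irdzin make elmpyr.
elmpyr -> fallun (R9).
No rule produces ondtov, and it is not given. ornzan would need marrho and valzin (R10), but marrho is never obtained.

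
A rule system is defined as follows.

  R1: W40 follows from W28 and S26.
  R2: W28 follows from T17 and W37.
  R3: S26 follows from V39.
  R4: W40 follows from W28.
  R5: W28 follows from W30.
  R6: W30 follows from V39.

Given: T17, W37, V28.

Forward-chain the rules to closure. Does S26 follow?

No

S26 would need V39 (R3), but V39 is never established.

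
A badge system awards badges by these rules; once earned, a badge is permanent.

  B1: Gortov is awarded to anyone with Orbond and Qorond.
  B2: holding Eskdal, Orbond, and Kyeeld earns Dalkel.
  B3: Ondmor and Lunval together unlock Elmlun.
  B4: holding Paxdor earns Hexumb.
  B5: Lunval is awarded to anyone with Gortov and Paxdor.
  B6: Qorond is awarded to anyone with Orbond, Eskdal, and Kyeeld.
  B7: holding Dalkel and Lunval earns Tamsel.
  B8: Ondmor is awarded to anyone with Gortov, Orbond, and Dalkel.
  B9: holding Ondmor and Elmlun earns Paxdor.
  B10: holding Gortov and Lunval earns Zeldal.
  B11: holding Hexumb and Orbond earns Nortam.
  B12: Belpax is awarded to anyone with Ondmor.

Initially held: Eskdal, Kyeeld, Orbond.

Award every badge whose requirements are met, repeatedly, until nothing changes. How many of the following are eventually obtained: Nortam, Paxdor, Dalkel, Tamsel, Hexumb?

With Eskdal, Orbond, and Kyeeld, Dalkel is earned (B2).
Nortam would need Hexumb and Orbond (B11), but Hexumb is never earned.
Paxdor would need Ondmor and Elmlun (B9), but Elmlun is never earned.
Dalkel: reached.
Tamsel would need Dalkel and Lunval (B7), but Lunval is never earned.
Hexumb would need Paxdor (B4), but Paxdor is never earned.
Reached: Dalkel — 1 of the 5.

1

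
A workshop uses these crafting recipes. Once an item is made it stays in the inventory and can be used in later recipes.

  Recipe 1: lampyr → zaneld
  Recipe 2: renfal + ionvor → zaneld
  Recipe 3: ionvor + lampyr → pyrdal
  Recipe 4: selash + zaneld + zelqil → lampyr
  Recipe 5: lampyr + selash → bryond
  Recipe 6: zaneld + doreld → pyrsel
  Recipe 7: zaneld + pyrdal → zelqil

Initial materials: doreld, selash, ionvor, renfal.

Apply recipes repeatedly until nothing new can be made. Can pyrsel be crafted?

Using Recipe 2, renfal and ionvor make zaneld.
Using Recipe 6, zaneld and doreld make pyrsel.

Yes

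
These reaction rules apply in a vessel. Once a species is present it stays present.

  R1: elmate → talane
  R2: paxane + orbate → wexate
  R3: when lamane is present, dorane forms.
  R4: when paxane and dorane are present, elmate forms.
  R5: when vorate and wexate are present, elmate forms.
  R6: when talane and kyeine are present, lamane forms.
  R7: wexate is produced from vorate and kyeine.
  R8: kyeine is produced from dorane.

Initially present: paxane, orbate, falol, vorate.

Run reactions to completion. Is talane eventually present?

paxane and orbate present → wexate forms (R2).
vorate and wexate present → elmate forms (R5).
elmate present → talane forms (R1).

Yes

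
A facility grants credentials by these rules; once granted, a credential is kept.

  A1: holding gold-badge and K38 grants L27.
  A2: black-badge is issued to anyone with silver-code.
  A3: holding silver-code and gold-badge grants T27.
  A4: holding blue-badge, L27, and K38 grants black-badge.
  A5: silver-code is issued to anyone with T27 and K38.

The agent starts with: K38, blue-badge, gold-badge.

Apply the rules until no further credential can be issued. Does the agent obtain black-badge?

Yes

Holding gold-badge and K38 grants L27 (A1).
Holding blue-badge, L27, and K38 grants black-badge (A4).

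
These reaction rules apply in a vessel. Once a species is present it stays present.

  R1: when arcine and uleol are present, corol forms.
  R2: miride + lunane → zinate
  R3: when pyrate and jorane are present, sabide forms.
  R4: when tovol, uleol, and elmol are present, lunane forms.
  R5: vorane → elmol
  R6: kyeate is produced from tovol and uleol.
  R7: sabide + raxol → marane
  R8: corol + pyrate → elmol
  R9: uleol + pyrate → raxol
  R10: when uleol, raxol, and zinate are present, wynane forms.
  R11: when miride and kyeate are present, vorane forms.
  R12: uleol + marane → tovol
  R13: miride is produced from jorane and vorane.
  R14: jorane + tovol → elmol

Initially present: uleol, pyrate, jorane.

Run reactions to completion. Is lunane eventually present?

pyrate and jorane present → sabide forms (R3).
uleol and pyrate present → raxol forms (R9).
sabide and raxol present → marane forms (R7).
uleol and marane present → tovol forms (R12).
jorane and tovol present → elmol forms (R14).
tovol, uleol, and elmol present → lunane forms (R4).

Yes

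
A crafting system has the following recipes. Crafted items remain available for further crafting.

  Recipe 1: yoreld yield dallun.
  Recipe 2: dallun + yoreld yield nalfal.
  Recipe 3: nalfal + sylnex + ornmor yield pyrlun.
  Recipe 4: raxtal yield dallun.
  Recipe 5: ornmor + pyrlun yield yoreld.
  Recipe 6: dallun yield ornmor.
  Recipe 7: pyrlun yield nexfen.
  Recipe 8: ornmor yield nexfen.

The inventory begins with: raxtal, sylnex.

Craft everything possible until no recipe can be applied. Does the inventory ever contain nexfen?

Yes

raxtal → dallun (Recipe 4).
Using Recipe 6, dallun makes ornmor.
Using Recipe 8, ornmor makes nexfen.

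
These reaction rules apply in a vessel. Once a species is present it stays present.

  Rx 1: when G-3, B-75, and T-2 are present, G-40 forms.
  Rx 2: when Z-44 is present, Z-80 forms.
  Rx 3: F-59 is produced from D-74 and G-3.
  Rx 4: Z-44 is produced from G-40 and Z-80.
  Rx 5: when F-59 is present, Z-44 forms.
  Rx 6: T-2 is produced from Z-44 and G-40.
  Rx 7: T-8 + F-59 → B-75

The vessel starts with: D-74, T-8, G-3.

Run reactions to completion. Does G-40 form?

G-40 would need G-3, B-75, and T-2 (Rx 1), but T-2 never forms.

No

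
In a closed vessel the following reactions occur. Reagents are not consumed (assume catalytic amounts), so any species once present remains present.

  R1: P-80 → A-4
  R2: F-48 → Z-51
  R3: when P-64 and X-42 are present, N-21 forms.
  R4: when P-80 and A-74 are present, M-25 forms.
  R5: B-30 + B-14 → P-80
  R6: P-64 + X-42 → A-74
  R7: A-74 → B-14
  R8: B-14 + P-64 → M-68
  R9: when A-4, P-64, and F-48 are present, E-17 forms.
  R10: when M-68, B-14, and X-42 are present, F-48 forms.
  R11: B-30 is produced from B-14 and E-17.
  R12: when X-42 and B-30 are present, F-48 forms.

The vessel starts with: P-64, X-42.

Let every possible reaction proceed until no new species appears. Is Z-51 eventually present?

Yes

P-64 and X-42 present → A-74 forms (R6).
A-74 present → B-14 forms (R7).
B-14 and P-64 present → M-68 forms (R8).
M-68, B-14, and X-42 present → F-48 forms (R10).
F-48 present → Z-51 forms (R2).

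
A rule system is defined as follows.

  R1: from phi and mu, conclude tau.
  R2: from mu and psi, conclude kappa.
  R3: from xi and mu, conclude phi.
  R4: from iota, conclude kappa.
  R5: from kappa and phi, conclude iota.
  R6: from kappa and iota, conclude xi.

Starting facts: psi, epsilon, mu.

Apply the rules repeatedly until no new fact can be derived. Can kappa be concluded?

Yes

From mu and psi, R2 gives kappa.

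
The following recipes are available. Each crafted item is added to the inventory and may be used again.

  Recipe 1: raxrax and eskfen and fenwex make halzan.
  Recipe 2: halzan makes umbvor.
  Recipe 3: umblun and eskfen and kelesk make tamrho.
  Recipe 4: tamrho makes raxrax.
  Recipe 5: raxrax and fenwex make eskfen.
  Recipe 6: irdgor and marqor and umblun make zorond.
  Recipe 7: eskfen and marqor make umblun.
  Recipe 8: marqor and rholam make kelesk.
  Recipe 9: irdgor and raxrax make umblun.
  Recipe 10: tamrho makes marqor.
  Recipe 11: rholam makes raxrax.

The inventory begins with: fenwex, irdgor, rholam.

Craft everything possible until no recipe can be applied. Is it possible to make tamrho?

No

tamrho would need umblun, eskfen, and kelesk (Recipe 3), but kelesk is never obtained.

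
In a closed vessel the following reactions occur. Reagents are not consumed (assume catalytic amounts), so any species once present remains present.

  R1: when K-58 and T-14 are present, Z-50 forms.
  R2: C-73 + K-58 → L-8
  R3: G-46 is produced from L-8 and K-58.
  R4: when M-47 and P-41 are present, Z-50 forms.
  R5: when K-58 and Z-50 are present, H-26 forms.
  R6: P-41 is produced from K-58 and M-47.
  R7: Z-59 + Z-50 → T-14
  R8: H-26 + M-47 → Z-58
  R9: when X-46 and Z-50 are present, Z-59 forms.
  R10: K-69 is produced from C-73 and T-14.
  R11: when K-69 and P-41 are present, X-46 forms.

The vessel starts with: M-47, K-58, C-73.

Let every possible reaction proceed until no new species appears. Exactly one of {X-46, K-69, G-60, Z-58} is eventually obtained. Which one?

K-58 and M-47 present → P-41 forms (R6).
M-47 and P-41 present → Z-50 forms (R4).
K-58 and Z-50 present → H-26 forms (R5).
H-26 and M-47 present → Z-58 forms (R8).
X-46 would need K-69 and P-41 (R11), but K-69 never forms. No rule produces G-60, and it is not given. K-69 would need C-73 and T-14 (R10), but T-14 never forms.

Z-58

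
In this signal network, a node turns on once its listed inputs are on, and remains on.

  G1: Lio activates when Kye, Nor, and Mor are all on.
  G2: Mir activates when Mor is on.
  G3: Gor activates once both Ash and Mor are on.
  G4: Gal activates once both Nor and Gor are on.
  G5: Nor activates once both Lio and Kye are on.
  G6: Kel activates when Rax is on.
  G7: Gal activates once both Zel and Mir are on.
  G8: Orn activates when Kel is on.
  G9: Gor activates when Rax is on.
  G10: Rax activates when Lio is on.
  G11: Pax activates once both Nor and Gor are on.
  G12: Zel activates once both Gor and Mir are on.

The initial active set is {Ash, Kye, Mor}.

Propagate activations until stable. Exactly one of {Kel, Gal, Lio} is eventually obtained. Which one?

Ash and Mor are on, so Gor activates (G3).
G2: Mor on → Mir on.
Gor and Mir are on, so Zel activates (G12).
Zel and Mir are on, so Gal activates (G7).
Kel would need Rax (G6), but Rax never turns on. Lio would need Kye, Nor, and Mor (G1), but Nor never turns on.

Gal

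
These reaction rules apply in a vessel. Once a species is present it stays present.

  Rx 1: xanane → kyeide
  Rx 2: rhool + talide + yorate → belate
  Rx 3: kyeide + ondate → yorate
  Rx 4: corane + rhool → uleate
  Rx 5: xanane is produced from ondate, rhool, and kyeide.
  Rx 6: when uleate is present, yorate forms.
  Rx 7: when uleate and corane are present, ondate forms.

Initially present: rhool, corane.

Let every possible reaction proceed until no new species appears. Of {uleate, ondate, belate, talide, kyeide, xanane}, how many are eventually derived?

corane and rhool present → uleate forms (Rx 4).
uleate and corane present → ondate forms (Rx 7).
uleate: reached.
ondate: reached.
belate would need rhool, talide, and yorate (Rx 2), but talide never forms.
No rule produces talide, and it is not given.
kyeide would need xanane (Rx 1), but xanane never forms.
xanane would need ondate, rhool, and kyeide (Rx 5), but kyeide never forms.
Reached: uleate and ondate — 2 of the 6.

2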